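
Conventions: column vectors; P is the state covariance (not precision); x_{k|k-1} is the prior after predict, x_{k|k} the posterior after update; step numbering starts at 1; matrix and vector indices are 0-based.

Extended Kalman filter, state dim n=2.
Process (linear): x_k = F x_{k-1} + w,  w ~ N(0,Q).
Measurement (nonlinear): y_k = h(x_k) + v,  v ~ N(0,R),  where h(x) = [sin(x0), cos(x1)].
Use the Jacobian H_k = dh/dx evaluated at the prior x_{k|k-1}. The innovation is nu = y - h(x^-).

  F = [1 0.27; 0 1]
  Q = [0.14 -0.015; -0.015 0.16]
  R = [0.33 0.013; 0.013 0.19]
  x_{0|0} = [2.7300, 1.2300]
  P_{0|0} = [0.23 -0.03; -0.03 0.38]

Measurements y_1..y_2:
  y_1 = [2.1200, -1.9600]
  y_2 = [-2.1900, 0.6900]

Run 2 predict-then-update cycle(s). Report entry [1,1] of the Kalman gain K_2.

step 1: x^-=[3.0621, 1.2300]  P^-=[0.3815 0.0576; 0.0576 0.5400]  H_jac=[-0.9968 0.0000; 0.0000 -0.9425]  S=[0.7091 0.0671; 0.0671 0.6697]  K=[-0.5337 -0.0276; -0.0091 -0.7591]  nu=[2.0406, -2.2942]  x^+=[2.0363, 2.9529]  P^+=[0.1770 0.0129; 0.0129 0.1532]
step 2: x^-=[2.8336, 2.9529]  P^-=[0.3352 0.0393; 0.0393 0.3132]  H_jac=[-0.9529 0.0000; 0.0000 -0.1876]  S=[0.6344 0.0200; 0.0200 0.2010]  K=[-0.5039 0.0135; -0.0499 -0.2873]  nu=[-2.4932, 1.6722]  x^+=[4.1126, 2.5969]  P^+=[0.1743 0.0212; 0.0212 0.2944]

K[1,1] = -0.2873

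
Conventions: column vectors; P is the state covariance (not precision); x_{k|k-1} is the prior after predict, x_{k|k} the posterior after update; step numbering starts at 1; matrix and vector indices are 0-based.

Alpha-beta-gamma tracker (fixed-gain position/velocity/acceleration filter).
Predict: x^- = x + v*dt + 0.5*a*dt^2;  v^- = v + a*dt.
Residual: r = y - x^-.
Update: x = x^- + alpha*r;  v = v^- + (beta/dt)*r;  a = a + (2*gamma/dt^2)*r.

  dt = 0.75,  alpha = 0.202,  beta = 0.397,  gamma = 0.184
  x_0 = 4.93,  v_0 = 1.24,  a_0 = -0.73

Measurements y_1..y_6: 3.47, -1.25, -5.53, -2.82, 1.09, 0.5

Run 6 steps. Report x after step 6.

step 1: x_pred=5.6547  r=-2.1847  x^+=5.2134  v^+=-0.4639  a^+=-2.1593
step 2: x_pred=4.2581  r=-5.5081  x^+=3.1455  v^+=-4.9990  a^+=-5.7628
step 3: x_pred=-2.2246  r=-3.3054  x^+=-2.8923  v^+=-11.0708  a^+=-7.9253
step 4: x_pred=-13.4244  r=10.6044  x^+=-11.2823  v^+=-11.4016  a^+=-0.9877
step 5: x_pred=-20.1112  r=21.2012  x^+=-15.8286  v^+=-0.9198  a^+=12.8826
step 6: x_pred=-12.8952  r=13.3952  x^+=-10.1894  v^+=15.8327  a^+=21.6461

x_post = -10.1894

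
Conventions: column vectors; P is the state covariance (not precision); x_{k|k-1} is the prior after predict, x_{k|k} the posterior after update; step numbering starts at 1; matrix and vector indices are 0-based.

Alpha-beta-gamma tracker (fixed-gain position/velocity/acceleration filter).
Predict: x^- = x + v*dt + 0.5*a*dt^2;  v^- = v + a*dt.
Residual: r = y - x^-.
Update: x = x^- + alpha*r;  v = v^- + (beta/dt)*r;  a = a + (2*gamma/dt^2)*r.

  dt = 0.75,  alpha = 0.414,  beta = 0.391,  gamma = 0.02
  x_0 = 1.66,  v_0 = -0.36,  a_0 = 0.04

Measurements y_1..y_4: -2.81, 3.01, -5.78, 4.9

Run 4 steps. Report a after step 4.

step 1: x_pred=1.4012  r=-4.2112  x^+=-0.3422  v^+=-2.5255  a^+=-0.2595
step 2: x_pred=-2.3093  r=5.3193  x^+=-0.1071  v^+=0.0531  a^+=0.1188
step 3: x_pred=-0.0339  r=-5.7461  x^+=-2.4128  v^+=-2.8535  a^+=-0.2898
step 4: x_pred=-4.6344  r=9.5344  x^+=-0.6872  v^+=1.8998  a^+=0.3882

a_post = 0.3882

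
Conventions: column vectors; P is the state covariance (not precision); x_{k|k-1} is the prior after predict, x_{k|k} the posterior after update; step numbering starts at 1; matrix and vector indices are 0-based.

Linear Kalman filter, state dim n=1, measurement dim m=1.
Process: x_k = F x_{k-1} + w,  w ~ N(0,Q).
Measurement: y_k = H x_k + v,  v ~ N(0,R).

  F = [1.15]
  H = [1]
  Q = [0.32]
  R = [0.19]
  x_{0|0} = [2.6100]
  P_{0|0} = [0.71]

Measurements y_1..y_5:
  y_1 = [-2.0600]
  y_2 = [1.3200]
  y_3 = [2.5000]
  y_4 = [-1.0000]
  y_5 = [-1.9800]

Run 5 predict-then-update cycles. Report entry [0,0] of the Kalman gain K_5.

step 1: x^-=[3.0015]  P^-=[1.2590]  S=[1.4490]  K=[0.8689]  nu=[-5.0615]  x^+=[-1.3963]  P^+=[0.1651]
step 2: x^-=[-1.6057]  P^-=[0.5383]  S=[0.7283]  K=[0.7391]  nu=[2.9257]  x^+=[0.5568]  P^+=[0.1404]
step 3: x^-=[0.6403]  P^-=[0.5057]  S=[0.6957]  K=[0.7269]  nu=[1.8597]  x^+=[1.9921]  P^+=[0.1381]
step 4: x^-=[2.2909]  P^-=[0.5027]  S=[0.6927]  K=[0.7257]  nu=[-3.2909]  x^+=[-0.0973]  P^+=[0.1379]
step 5: x^-=[-0.1119]  P^-=[0.5023]  S=[0.6923]  K=[0.7256]  nu=[-1.8681]  x^+=[-1.4673]  P^+=[0.1379]

K[0,0] = 0.7256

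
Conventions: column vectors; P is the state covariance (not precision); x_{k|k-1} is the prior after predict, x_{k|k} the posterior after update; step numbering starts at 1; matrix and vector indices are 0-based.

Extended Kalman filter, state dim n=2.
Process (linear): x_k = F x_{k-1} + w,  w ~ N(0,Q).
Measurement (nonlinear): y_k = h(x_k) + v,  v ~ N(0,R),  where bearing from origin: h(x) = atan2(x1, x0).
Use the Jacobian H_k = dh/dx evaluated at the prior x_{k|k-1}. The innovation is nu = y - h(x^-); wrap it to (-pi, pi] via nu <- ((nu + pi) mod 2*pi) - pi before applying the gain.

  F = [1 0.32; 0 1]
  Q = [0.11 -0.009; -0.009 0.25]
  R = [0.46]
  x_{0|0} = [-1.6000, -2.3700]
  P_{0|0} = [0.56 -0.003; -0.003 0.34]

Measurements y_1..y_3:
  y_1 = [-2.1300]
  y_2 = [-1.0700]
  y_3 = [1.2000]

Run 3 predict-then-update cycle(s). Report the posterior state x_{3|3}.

step 1: x^-=[-2.3584, -2.3700]  P^-=[0.7029 0.0968; 0.0968 0.5900]  H_jac=[0.2120 -0.2110]  S=[0.5092]  K=[0.2525; -0.2041]  nu=[0.2237]  x^+=[-2.3019, -2.4157]  P^+=[0.6704 0.1231; 0.1231 0.5688]
step 2: x^-=[-3.0749, -2.4157]  P^-=[0.9174 0.2961; 0.2961 0.8188]  H_jac=[0.1580 -0.2011]  S=[0.4972]  K=[0.1718; -0.2371]  nu=[1.4057]  x^+=[-2.8335, -2.7490]  P^+=[0.9027 0.3163; 0.3163 0.7908]
step 3: x^-=[-3.7131, -2.7490]  P^-=[1.2962 0.5604; 0.5604 1.0408]  H_jac=[0.1288 -0.1740]  S=[0.4879]  K=[0.1423; -0.2232]  nu=[-2.5789]  x^+=[-4.0802, -2.1734]  P^+=[1.2863 0.5759; 0.5759 1.0165]

x_post = [-4.0802, -2.1734]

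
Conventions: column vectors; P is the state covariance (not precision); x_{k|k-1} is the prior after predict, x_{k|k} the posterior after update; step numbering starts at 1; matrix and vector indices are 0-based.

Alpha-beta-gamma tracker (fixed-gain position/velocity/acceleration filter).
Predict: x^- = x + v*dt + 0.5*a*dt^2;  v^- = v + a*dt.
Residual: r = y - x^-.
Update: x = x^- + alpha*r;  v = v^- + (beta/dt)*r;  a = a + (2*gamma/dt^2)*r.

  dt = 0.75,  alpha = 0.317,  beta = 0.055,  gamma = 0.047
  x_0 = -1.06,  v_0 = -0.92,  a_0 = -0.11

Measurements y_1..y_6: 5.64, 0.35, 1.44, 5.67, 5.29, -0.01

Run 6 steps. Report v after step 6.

v_post = 4.1627

step 1: x_pred=-1.7809  r=7.4209  x^+=0.5715  v^+=-0.4583  a^+=1.1301
step 2: x_pred=0.5456  r=-0.1956  x^+=0.4836  v^+=0.3749  a^+=1.0974
step 3: x_pred=1.0735  r=0.3665  x^+=1.1897  v^+=1.2249  a^+=1.1587
step 4: x_pred=2.4342  r=3.2358  x^+=3.4600  v^+=2.3312  a^+=1.6994
step 5: x_pred=5.6863  r=-0.3963  x^+=5.5607  v^+=3.5767  a^+=1.6332
step 6: x_pred=8.7025  r=-8.7125  x^+=5.9407  v^+=4.1627  a^+=0.1772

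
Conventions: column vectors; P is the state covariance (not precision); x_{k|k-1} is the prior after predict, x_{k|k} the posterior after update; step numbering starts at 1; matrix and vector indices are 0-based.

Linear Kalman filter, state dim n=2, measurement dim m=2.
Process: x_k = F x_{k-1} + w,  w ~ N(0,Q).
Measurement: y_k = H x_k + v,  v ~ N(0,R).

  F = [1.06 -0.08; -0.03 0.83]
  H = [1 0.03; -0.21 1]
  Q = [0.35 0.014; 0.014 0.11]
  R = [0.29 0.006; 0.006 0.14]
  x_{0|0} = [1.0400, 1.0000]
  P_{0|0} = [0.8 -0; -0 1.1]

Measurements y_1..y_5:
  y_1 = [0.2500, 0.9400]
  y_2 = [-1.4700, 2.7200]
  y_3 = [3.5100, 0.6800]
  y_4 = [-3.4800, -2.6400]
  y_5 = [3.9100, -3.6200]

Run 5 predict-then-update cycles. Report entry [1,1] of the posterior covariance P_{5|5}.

P_post[1,1] = 0.0786

step 1: x^-=[1.0224, 0.7988]  P^-=[1.2559 -0.0845; -0.0845 0.8685]  S=[1.5416 -0.3156; -0.3156 1.0994]  K=[0.7949 -0.0885; 0.1351 0.8449]  nu=[-0.7964, 0.3559]  x^+=[0.3579, 0.9919]  P^+=[0.2288 0.0404; 0.0404 0.1276]
step 2: x^-=[0.3000, 0.8126]  P^-=[0.6010 0.0339; 0.0339 0.1961]  S=[0.8932 -0.0806; -0.0806 0.3484]  K=[0.6640 -0.1113; 0.0955 0.5646]  nu=[-1.7944, 1.9704]  x^+=[-1.1107, 1.7536]  P^+=[0.1910 0.0285; 0.0285 0.0856]
step 3: x^-=[-1.3176, 1.4888]  P^-=[0.5603 0.0274; 0.0274 0.1677]  S=[0.8521 -0.0794; -0.0794 0.3209]  K=[0.6473 -0.1211; 0.0871 0.5262]  nu=[4.7829, -1.0855]  x^+=[1.9096, 1.3342]  P^+=[0.1862 0.0260; 0.0260 0.0797]
step 4: x^-=[1.9175, 1.0501]  P^-=[0.5553 0.0258; 0.0258 0.1638]  S=[0.8470 -0.0801; -0.0801 0.3174]  K=[0.6448 -0.1235; 0.0854 0.5204]  nu=[-5.4290, -3.2874]  x^+=[-1.1774, -1.1244]  P^+=[0.1855 0.0255; 0.0255 0.0787]
step 5: x^-=[-1.1581, -0.8980]  P^-=[0.5546 0.0254; 0.0254 0.1631]  S=[0.8463 -0.0803; -0.0803 0.3169]  K=[0.6445 -0.1240; 0.0851 0.5195]  nu=[5.0950, -2.9652]  x^+=[2.4932, -2.0047]  P^+=[0.1854 0.0254; 0.0254 0.0786]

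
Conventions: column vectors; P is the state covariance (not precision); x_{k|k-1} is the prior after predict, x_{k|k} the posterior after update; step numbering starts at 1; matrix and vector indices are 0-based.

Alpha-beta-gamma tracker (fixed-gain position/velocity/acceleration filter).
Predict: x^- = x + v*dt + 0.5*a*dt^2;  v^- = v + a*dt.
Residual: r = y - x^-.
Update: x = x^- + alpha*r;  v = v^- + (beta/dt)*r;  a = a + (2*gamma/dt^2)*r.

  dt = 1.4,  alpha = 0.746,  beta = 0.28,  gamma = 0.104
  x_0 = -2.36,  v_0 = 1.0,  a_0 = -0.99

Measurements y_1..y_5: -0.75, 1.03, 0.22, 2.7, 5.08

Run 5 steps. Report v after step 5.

v_post = 0.3879

step 1: x_pred=-1.9302  r=1.1802  x^+=-1.0498  v^+=-0.1500  a^+=-0.8648
step 2: x_pred=-2.1072  r=3.1372  x^+=0.2332  v^+=-0.7332  a^+=-0.5318
step 3: x_pred=-1.3145  r=1.5345  x^+=-0.1698  v^+=-1.1708  a^+=-0.3690
step 4: x_pred=-2.1705  r=4.8705  x^+=1.4629  v^+=-0.7133  a^+=0.1479
step 5: x_pred=0.6092  r=4.4708  x^+=3.9444  v^+=0.3879  a^+=0.6223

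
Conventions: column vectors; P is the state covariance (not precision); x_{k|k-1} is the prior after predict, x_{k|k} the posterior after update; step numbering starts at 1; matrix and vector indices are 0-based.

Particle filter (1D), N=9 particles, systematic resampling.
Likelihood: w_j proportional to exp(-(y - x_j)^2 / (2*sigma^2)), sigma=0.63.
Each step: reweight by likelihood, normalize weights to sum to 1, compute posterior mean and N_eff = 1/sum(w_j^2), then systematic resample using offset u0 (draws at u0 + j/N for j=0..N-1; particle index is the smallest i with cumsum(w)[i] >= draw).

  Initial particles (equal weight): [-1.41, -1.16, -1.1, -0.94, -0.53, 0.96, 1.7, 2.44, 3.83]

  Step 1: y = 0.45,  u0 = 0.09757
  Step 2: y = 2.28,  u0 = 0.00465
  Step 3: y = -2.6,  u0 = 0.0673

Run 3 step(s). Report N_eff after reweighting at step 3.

N_eff = 5.0053

step 1: w=[0.0095, 0.0282, 0.0358, 0.0648, 0.2205, 0.5328, 0.1033, 0.0050, 0.0000]  mean=0.4360  Neff=2.8607  idx=[3, 4, 4, 5, 5, 5, 5, 5, 6]
step 2: w=[0.0000, 0.0000, 0.0000, 0.0919, 0.0919, 0.0919, 0.0919, 0.0919, 0.5403]  mean=1.3597  Neff=2.9923  idx=[3, 4, 5, 6, 7, 8, 8, 8, 8]
step 3: w=[0.1999, 0.1999, 0.1999, 0.1999, 0.1999, 0.0001, 0.0001, 0.0001, 0.0001]  mean=0.9604  Neff=5.0053  idx=[0, 0, 1, 2, 2, 3, 3, 4, 4]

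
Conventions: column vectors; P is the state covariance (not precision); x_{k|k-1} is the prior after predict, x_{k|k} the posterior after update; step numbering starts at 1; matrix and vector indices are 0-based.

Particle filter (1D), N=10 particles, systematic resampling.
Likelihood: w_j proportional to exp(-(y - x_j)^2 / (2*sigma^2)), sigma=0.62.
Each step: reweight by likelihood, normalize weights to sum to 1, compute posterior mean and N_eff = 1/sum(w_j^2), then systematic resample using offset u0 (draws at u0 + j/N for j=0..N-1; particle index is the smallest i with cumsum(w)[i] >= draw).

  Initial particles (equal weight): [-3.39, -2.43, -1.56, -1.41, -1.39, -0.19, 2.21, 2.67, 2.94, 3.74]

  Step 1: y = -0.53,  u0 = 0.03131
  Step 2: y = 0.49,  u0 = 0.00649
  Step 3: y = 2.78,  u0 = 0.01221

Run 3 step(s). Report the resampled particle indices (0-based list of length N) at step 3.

resampled_idx = [1, 2, 2, 3, 4, 5, 6, 7, 8, 9]

step 1: w=[0.0000, 0.0049, 0.1346, 0.1955, 0.2045, 0.4605, 0.0000, 0.0000, 0.0000, 0.0000]  mean=-0.8692  Neff=3.2237  idx=[2, 2, 3, 3, 4, 4, 5, 5, 5, 5]
step 2: w=[0.0019, 0.0019, 0.0041, 0.0041, 0.0045, 0.0045, 0.2448, 0.2448, 0.2448, 0.2448]  mean=-0.2159  Neff=4.1715  idx=[2, 6, 6, 7, 7, 7, 8, 8, 9, 9]
step 3: w=[0.0000, 0.1111, 0.1111, 0.1111, 0.1111, 0.1111, 0.1111, 0.1111, 0.1111, 0.1111]  mean=-0.1900  Neff=9.0000  idx=[1, 2, 2, 3, 4, 5, 6, 7, 8, 9]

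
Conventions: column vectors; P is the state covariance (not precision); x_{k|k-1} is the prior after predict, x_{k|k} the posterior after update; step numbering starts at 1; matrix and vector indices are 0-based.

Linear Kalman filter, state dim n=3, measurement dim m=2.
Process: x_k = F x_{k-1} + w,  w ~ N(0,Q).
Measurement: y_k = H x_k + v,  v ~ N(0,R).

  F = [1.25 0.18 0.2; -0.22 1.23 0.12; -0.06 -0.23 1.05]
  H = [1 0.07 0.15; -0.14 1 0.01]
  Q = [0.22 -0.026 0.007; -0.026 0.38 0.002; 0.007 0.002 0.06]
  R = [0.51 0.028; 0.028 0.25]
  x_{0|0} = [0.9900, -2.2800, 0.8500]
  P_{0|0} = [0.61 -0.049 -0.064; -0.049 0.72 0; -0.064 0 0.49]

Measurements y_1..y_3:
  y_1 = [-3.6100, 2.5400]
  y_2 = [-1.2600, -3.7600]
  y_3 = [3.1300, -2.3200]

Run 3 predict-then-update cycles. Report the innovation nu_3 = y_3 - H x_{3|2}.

step 1: x^-=[0.9971, -2.9202, 1.3575]  P^-=[1.1620 -0.1028 -0.0343; -0.1028 1.5358 -0.1155; -0.0343 -0.1155 0.6472]  S=[1.6670 -0.1450; -0.1450 1.8352]  K=[0.6818 -0.0910; 0.0663 0.8493; 0.0281 -0.0546]  nu=[-4.6063, 5.5862]  x^+=[-2.6514, 1.5187, 0.9232]  P^+=[0.3540 0.0467 -0.0811; 0.0467 0.2210 -0.0306; -0.0811 -0.0306 0.6400]
step 2: x^-=[-2.8563, 2.5621, 0.7792]  P^-=[0.7842 -0.0059 -0.0180; -0.0059 0.7107 0.0043; -0.0180 0.0043 0.8048]  S=[1.3097 -0.0358; -0.0358 0.9779]  K=[0.5938 -0.0967; 0.0539 0.7296; 0.0791 0.0181]  nu=[1.3000, -6.7298]  x^+=[-1.4335, -2.2778, 0.7600]  P^+=[0.3092 0.0365 -0.0778; 0.0365 0.1891 -0.0121; -0.0778 -0.0121 0.7964]
step 3: x^-=[-2.0498, -2.3951, 1.4080]  P^-=[0.7178 -0.0068 0.0295; -0.0068 0.6734 0.0553; 0.0295 0.0553 0.9658]  S=[1.2619 -0.0227; -0.0227 0.9405]  K=[0.5702 -0.1001; 0.0514 0.7188; 0.1425 0.0681]  nu=[5.1363, -0.2259]  x^+=[0.9014, -2.2934, 2.1243]  P^+=[0.2956 0.0330 -0.0660; 0.0330 0.1857 0.0024; -0.0660 0.0024 0.9363]

innov = [5.1363, -0.2259]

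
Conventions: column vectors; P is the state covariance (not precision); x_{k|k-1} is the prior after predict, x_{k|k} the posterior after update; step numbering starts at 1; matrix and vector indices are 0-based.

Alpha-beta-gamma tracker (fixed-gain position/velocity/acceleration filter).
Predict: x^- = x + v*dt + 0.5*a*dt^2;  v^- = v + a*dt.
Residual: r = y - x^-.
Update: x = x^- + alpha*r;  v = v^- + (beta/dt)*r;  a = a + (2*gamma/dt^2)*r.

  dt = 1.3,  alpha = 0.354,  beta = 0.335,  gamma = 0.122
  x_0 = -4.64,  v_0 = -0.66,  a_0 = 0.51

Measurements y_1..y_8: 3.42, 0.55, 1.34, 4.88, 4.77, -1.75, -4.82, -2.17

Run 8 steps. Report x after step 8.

step 1: x_pred=-5.0670  r=8.4870  x^+=-2.0626  v^+=2.1900  a^+=1.7353
step 2: x_pred=2.2508  r=-1.7008  x^+=1.6487  v^+=4.0077  a^+=1.4898
step 3: x_pred=8.1176  r=-6.7776  x^+=5.7183  v^+=4.1979  a^+=0.5112
step 4: x_pred=11.6076  r=-6.7276  x^+=9.2260  v^+=3.1289  a^+=-0.4601
step 5: x_pred=12.9048  r=-8.1348  x^+=10.0251  v^+=0.4345  a^+=-1.6346
step 6: x_pred=9.2087  r=-10.9587  x^+=5.3293  v^+=-4.5144  a^+=-3.2168
step 7: x_pred=-3.2576  r=-1.5624  x^+=-3.8107  v^+=-9.0989  a^+=-3.4424
step 8: x_pred=-18.5480  r=16.3780  x^+=-12.7502  v^+=-9.3534  a^+=-1.0777

x_post = -12.7502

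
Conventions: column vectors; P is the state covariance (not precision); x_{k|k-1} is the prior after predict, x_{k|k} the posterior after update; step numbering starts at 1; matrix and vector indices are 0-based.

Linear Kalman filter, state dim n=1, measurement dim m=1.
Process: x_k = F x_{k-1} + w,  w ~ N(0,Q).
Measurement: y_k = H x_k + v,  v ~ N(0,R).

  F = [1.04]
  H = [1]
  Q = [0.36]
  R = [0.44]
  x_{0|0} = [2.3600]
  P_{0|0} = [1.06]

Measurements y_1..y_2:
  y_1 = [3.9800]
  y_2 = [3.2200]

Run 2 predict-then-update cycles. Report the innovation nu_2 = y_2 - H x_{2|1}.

innov = [-0.5605]

step 1: x^-=[2.4544]  P^-=[1.5065]  S=[1.9465]  K=[0.7740]  nu=[1.5256]  x^+=[3.6351]  P^+=[0.3405]
step 2: x^-=[3.7805]  P^-=[0.7283]  S=[1.1683]  K=[0.6234]  nu=[-0.5605]  x^+=[3.4311]  P^+=[0.2743]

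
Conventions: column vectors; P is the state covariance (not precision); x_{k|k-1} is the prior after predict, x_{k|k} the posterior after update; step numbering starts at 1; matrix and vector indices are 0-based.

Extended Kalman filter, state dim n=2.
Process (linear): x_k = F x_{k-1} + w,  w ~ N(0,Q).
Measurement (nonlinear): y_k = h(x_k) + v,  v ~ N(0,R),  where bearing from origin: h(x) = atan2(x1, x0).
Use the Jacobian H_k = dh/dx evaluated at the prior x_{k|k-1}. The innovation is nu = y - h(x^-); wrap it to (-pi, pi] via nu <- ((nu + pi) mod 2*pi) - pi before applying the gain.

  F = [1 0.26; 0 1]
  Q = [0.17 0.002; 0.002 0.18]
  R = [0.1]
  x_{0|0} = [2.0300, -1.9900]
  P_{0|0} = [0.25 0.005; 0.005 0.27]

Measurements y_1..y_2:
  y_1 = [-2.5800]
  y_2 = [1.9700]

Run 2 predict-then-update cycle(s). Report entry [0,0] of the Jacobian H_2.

step 1: x^-=[1.5126, -1.9900]  P^-=[0.4409 0.0772; 0.0772 0.4500]  H_jac=[0.3185 0.2421]  S=[0.1830]  K=[0.8694; 0.7297]  nu=[-1.6591]  x^+=[0.0701, -3.2006]  P^+=[0.3025 -0.0389; -0.0389 0.3526]
step 2: x^-=[-0.7620, -3.2006]  P^-=[0.4761 0.0548; 0.0548 0.5326]  H_jac=[0.2957 -0.0704]  S=[0.1420]  K=[0.9644; -0.1500]  nu=[-2.5087]  x^+=[-3.1813, -2.8244]  P^+=[0.3441 0.0753; 0.0753 0.5294]

H_jac[0,0] = 0.2957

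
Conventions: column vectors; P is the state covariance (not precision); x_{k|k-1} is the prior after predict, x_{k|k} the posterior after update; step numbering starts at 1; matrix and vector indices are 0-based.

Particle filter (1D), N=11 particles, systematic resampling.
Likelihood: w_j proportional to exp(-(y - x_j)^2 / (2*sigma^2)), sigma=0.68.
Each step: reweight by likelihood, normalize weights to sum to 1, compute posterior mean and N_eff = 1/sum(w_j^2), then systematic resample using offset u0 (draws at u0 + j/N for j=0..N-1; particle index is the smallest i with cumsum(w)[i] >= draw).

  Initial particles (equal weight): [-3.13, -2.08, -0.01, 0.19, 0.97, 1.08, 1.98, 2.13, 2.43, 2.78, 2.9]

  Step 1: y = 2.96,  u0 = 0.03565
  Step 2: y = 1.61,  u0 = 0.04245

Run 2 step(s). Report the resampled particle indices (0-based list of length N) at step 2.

resampled_idx = [0, 0, 1, 1, 2, 2, 3, 4, 5, 7, 9]

step 1: w=[0.0000, 0.0000, 0.0000, 0.0001, 0.0039, 0.0061, 0.0993, 0.1332, 0.2071, 0.2709, 0.2795]  mean=2.5574  Neff=4.5045  idx=[6, 7, 7, 8, 8, 9, 9, 9, 10, 10, 10]
step 2: w=[0.1916, 0.1658, 0.1658, 0.1074, 0.1074, 0.0506, 0.0506, 0.0506, 0.0367, 0.0367, 0.0367]  mean=2.3492  Neff=7.9047  idx=[0, 0, 1, 1, 2, 2, 3, 4, 5, 7, 9]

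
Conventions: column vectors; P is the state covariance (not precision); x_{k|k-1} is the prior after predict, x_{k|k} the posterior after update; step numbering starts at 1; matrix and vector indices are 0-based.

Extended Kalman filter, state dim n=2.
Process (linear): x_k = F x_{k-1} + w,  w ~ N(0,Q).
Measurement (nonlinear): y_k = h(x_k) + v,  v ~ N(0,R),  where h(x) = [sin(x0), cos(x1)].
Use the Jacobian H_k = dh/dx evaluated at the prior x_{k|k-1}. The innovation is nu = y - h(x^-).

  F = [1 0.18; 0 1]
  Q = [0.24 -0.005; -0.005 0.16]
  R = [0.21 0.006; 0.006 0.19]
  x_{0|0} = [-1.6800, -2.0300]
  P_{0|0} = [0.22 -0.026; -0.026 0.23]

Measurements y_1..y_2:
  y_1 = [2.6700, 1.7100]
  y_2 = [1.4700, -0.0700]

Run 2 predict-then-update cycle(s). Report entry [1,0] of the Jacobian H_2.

step 1: x^-=[-2.0454, -2.0300]  P^-=[0.4581 0.0104; 0.0104 0.3900]  H_jac=[-0.4570 0.0000; 0.0000 0.8964]  S=[0.3057 0.0017; 0.0017 0.5034]  K=[-0.6850 0.0209; -0.0195 0.6946]  nu=[3.5595, 2.1532]  x^+=[-4.4386, -0.6039]  P^+=[0.3145 -0.0002; -0.0002 0.1471]
step 2: x^-=[-4.5473, -0.6039]  P^-=[0.5592 0.0213; 0.0213 0.3071]  H_jac=[-0.1643 0.0000; 0.0000 0.5678]  S=[0.2251 0.0040; 0.0040 0.2890]  K=[-0.4091 0.0476; -0.0263 0.6037]  nu=[0.4836, -0.8932]  x^+=[-4.7876, -1.1558]  P^+=[0.5210 0.0116; 0.0116 0.2017]

H_jac[1,0] = 0.0000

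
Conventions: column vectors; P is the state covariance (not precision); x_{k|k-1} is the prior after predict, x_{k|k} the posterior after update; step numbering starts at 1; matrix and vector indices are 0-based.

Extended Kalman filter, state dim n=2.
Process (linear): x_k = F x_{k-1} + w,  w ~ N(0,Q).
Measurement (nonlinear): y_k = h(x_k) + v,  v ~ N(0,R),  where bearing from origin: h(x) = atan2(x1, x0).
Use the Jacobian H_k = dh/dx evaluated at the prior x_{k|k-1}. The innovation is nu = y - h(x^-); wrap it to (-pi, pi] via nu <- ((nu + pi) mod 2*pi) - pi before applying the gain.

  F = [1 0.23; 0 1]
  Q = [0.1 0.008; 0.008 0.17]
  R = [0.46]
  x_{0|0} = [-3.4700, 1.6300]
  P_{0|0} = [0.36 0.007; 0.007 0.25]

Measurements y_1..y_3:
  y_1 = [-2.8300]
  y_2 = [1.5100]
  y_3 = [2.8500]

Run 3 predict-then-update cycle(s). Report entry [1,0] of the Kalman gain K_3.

K[1,0] = -0.4055

step 1: x^-=[-3.0951, 1.6300]  P^-=[0.4764 0.0725; 0.0725 0.4200]  H_jac=[-0.1332 -0.2529]  S=[0.5002]  K=[-0.1635; -0.2317]  nu=[0.7963]  x^+=[-3.2253, 1.4455]  P^+=[0.4631 0.0535; 0.0535 0.3931]
step 2: x^-=[-2.8929, 1.4455]  P^-=[0.6085 0.1520; 0.1520 0.5631]  H_jac=[-0.1382 -0.2766]  S=[0.5263]  K=[-0.2397; -0.3359]  nu=[-1.1682]  x^+=[-2.6129, 1.8379]  P^+=[0.5783 0.1096; 0.1096 0.5038]
step 3: x^-=[-2.1902, 1.8379]  P^-=[0.7553 0.2335; 0.2335 0.6738]  H_jac=[-0.2248 -0.2679]  S=[0.5747]  K=[-0.4044; -0.4055]  nu=[0.4066]  x^+=[-2.3546, 1.6730]  P^+=[0.6614 0.1393; 0.1393 0.5793]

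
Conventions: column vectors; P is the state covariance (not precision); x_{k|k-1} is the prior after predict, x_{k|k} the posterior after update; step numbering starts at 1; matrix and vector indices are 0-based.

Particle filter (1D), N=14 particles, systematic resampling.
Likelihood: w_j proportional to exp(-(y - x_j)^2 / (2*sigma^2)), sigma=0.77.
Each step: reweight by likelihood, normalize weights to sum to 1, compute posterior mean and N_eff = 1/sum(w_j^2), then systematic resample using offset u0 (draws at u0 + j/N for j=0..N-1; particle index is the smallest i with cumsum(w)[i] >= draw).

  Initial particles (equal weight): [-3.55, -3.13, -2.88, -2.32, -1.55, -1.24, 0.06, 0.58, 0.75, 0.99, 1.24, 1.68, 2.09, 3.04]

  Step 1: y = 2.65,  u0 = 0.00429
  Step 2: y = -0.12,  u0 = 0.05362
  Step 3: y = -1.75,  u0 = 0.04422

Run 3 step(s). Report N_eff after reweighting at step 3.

step 1: w=[0.0000, 0.0000, 0.0000, 0.0000, 0.0000, 0.0000, 0.0014, 0.0109, 0.0193, 0.0398, 0.0759, 0.1837, 0.3117, 0.3572]  mean=2.2004  Neff=3.7545  idx=[7, 10, 10, 11, 11, 12, 12, 12, 12, 13, 13, 13, 13, 13]
step 2: w=[0.5176, 0.1644, 0.1644, 0.0509, 0.0509, 0.0127, 0.0127, 0.0127, 0.0127, 0.0002, 0.0002, 0.0002, 0.0002, 0.0002]  mean=0.9880  Neff=3.0509  idx=[0, 0, 0, 0, 0, 0, 0, 1, 1, 2, 2, 2, 4, 7]
step 3: w=[0.1377, 0.1377, 0.1377, 0.1377, 0.1377, 0.1377, 0.1377, 0.0071, 0.0071, 0.0071, 0.0071, 0.0071, 0.0007, 0.0001]  mean=0.6043  Neff=7.5235  idx=[0, 0, 1, 1, 2, 2, 3, 3, 4, 4, 5, 6, 6, 8]

N_eff = 7.5235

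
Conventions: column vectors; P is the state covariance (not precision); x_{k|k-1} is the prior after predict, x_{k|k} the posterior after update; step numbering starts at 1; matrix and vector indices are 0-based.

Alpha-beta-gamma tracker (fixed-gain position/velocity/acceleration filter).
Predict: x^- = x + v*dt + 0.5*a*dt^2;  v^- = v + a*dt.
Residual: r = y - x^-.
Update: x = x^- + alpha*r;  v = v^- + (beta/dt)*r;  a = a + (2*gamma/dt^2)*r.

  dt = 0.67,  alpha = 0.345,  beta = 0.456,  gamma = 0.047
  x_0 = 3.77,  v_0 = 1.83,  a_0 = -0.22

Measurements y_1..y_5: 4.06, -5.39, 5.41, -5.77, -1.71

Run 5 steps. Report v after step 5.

v_post = -2.6608

step 1: x_pred=4.9467  r=-0.8867  x^+=4.6408  v^+=1.0791  a^+=-0.4057
step 2: x_pred=5.2727  r=-10.6627  x^+=1.5941  v^+=-6.4497  a^+=-2.6385
step 3: x_pred=-3.3194  r=8.7294  x^+=-0.3078  v^+=-2.2763  a^+=-0.8105
step 4: x_pred=-2.0148  r=-3.7552  x^+=-3.3103  v^+=-5.3751  a^+=-1.5969
step 5: x_pred=-7.2701  r=5.5601  x^+=-5.3519  v^+=-2.6608  a^+=-0.4326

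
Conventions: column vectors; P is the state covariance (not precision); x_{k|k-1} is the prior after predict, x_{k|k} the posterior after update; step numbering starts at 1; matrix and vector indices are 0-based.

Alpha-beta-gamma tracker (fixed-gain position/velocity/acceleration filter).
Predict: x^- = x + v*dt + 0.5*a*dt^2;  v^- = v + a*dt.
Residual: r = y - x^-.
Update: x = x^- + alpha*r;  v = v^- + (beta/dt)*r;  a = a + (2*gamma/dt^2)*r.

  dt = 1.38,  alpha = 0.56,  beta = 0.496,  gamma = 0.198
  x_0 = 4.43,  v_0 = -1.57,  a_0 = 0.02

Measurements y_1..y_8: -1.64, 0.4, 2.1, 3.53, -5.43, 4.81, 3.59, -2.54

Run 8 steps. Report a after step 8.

a_post = -1.7321

step 1: x_pred=2.2824  r=-3.9224  x^+=0.0859  v^+=-2.9522  a^+=-0.7956
step 2: x_pred=-4.7458  r=5.1458  x^+=-1.8641  v^+=-2.2007  a^+=0.2744
step 3: x_pred=-4.6398  r=6.7398  x^+=-0.8655  v^+=0.6004  a^+=1.6759
step 4: x_pred=1.5588  r=1.9712  x^+=2.6627  v^+=3.6216  a^+=2.0858
step 5: x_pred=9.6465  r=-15.0765  x^+=1.2036  v^+=1.0811  a^+=-1.0492
step 6: x_pred=1.6965  r=3.1135  x^+=3.4401  v^+=0.7522  a^+=-0.4018
step 7: x_pred=4.0955  r=-0.5055  x^+=3.8124  v^+=0.0160  a^+=-0.5069
step 8: x_pred=3.3518  r=-5.8918  x^+=0.0524  v^+=-2.8012  a^+=-1.7321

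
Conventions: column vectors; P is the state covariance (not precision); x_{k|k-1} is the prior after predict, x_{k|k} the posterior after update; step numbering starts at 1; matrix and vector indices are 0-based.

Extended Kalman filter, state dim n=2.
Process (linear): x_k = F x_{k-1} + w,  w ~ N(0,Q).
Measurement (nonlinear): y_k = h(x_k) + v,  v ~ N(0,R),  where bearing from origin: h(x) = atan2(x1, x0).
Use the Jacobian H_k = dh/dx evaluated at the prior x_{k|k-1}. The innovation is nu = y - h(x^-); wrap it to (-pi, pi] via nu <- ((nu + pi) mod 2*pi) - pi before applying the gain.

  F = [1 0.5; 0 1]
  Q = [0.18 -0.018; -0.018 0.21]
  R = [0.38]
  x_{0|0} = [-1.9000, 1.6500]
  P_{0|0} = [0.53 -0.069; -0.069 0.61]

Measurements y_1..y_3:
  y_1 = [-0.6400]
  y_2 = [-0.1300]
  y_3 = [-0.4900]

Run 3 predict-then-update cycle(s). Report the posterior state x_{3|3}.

x_post = [4.1827, 2.6489]

step 1: x^-=[-1.0750, 1.6500]  P^-=[0.7935 0.2180; 0.2180 0.8200]  H_jac=[-0.4255 -0.2772]  S=[0.6381]  K=[-0.6238; -0.5016]  nu=[-2.7882]  x^+=[0.6643, 3.0486]  P^+=[0.5452 0.0183; 0.0183 0.6595]
step 2: x^-=[2.1886, 3.0486]  P^-=[0.9084 0.3301; 0.3301 0.8695]  H_jac=[-0.2165 0.1554]  S=[0.4214]  K=[-0.3449; 0.1511]  nu=[-1.0781]  x^+=[2.5605, 2.8857]  P^+=[0.8583 0.3520; 0.3520 0.8598]
step 3: x^-=[4.0033, 2.8857]  P^-=[1.6053 0.7640; 0.7640 1.0698]  H_jac=[-0.1185 0.1644]  S=[0.4017]  K=[-0.1609; 0.2125]  nu=[-1.1146]  x^+=[4.1827, 2.6489]  P^+=[1.5949 0.7777; 0.7777 1.0517]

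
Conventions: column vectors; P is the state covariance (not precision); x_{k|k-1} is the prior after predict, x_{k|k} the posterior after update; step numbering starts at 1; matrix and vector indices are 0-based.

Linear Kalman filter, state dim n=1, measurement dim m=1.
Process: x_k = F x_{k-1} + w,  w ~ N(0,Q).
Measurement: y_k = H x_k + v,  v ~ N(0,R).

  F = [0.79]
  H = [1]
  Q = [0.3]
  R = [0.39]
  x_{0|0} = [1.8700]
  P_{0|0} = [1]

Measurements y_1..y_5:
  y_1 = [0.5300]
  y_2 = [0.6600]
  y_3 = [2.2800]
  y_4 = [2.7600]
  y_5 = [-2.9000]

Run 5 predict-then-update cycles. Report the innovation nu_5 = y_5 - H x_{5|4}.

innov = [-4.4704]

step 1: x^-=[1.4773]  P^-=[0.9241]  S=[1.3141]  K=[0.7032]  nu=[-0.9473]  x^+=[0.8111]  P^+=[0.2743]
step 2: x^-=[0.6408]  P^-=[0.4712]  S=[0.8612]  K=[0.5471]  nu=[0.0192]  x^+=[0.6513]  P^+=[0.2134]
step 3: x^-=[0.5145]  P^-=[0.4332]  S=[0.8232]  K=[0.5262]  nu=[1.7655]  x^+=[1.4436]  P^+=[0.2052]
step 4: x^-=[1.1404]  P^-=[0.4281]  S=[0.8181]  K=[0.5233]  nu=[1.6196]  x^+=[1.9879]  P^+=[0.2041]
step 5: x^-=[1.5704]  P^-=[0.4274]  S=[0.8174]  K=[0.5229]  nu=[-4.4704]  x^+=[-0.7670]  P^+=[0.2039]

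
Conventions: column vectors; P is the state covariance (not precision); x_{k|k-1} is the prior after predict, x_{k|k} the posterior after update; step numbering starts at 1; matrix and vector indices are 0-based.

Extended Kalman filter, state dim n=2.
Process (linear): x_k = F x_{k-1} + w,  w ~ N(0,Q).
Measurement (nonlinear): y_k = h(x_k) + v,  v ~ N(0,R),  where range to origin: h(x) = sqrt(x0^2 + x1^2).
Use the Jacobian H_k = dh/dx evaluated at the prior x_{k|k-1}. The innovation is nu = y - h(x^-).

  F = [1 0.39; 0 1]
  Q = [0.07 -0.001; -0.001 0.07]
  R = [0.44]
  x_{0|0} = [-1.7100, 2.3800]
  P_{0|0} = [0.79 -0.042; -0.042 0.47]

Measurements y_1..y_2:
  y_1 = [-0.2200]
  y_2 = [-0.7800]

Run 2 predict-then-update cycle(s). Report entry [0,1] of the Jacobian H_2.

H_jac[0,1] = 0.9991

step 1: x^-=[-0.7818, 2.3800]  P^-=[0.8987 0.1403; 0.1403 0.5400]  H_jac=[-0.3121 0.9501]  S=[0.9317]  K=[-0.1580; 0.5036]  nu=[-2.7251]  x^+=[-0.3513, 1.0076]  P^+=[0.8755 0.2144; 0.2144 0.3037]
step 2: x^-=[0.0416, 1.0076]  P^-=[1.1589 0.3319; 0.3319 0.3737]  H_jac=[0.0413 0.9991]  S=[0.8424]  K=[0.4504; 0.4595]  nu=[-1.7884]  x^+=[-0.7639, 0.1858]  P^+=[0.9880 0.1575; 0.1575 0.1958]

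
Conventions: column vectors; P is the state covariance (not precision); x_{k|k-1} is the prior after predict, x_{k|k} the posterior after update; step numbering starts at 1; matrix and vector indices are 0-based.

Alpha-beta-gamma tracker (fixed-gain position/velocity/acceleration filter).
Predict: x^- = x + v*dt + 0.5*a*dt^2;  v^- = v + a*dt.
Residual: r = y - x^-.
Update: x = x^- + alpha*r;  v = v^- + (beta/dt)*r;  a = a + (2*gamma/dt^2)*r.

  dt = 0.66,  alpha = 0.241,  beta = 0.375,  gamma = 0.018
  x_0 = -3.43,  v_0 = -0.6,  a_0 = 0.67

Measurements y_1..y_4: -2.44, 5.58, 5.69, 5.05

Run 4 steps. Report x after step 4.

step 1: x_pred=-3.6801  r=1.2401  x^+=-3.3812  v^+=0.5468  a^+=0.7725
step 2: x_pred=-2.8521  r=8.4321  x^+=-0.8200  v^+=5.8476  a^+=1.4694
step 3: x_pred=3.3595  r=2.3305  x^+=3.9211  v^+=8.1415  a^+=1.6620
step 4: x_pred=9.6565  r=-4.6065  x^+=8.5463  v^+=6.6211  a^+=1.2813

x_post = 8.5463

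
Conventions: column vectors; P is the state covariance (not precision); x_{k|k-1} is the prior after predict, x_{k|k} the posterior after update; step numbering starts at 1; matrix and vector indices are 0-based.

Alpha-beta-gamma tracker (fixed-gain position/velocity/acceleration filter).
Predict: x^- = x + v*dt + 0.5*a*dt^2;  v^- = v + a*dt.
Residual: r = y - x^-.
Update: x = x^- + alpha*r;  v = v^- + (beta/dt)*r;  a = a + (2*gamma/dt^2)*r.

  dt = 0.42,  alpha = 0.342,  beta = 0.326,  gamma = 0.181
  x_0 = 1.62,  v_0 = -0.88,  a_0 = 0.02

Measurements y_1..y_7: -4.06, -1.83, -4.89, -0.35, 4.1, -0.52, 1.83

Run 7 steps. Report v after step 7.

step 1: x_pred=1.2522  r=-5.3122  x^+=-0.5646  v^+=-4.9949  a^+=-10.8814
step 2: x_pred=-3.6222  r=1.7922  x^+=-3.0092  v^+=-8.1740  a^+=-7.2036
step 3: x_pred=-7.0777  r=2.1877  x^+=-6.3295  v^+=-9.5014  a^+=-2.7141
step 4: x_pred=-10.5595  r=10.2095  x^+=-7.0678  v^+=-2.7169  a^+=18.2373
step 5: x_pred=-6.6004  r=10.7004  x^+=-2.9409  v^+=13.2483  a^+=40.1961
step 6: x_pred=6.1687  r=-6.6887  x^+=3.8812  v^+=24.9390  a^+=26.4698
step 7: x_pred=16.6902  r=-14.8602  x^+=11.6080  v^+=24.5219  a^+=-4.0256

v_post = 24.5219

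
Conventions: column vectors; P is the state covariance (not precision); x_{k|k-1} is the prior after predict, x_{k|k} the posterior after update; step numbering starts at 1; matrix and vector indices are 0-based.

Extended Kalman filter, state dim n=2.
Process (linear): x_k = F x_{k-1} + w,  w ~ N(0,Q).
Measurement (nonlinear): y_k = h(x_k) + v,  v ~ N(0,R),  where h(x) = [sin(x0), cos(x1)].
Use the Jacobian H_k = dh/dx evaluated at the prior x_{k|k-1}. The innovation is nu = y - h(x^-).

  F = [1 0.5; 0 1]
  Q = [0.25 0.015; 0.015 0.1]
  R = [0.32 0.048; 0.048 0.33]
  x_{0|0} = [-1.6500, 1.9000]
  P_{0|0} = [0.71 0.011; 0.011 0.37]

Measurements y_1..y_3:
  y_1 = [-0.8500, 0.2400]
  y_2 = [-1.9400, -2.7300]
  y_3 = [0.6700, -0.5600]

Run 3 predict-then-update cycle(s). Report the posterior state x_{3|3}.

step 1: x^-=[-0.7000, 1.9000]  P^-=[1.0635 0.2110; 0.2110 0.4700]  H_jac=[0.7648 0.0000; 0.0000 -0.9463]  S=[0.9421 -0.1047; -0.1047 0.7509]  K=[0.8469 -0.1478; 0.1071 -0.5774]  nu=[-0.2058, 0.5633]  x^+=[-0.9575, 1.5527]  P^+=[0.3451 0.0086; 0.0086 0.1959]
step 2: x^-=[-0.1812, 1.5527]  P^-=[0.6526 0.1215; 0.1215 0.2959]  H_jac=[0.9836 0.0000; 0.0000 -0.9998]  S=[0.9514 -0.0715; -0.0715 0.6258]  K=[0.6658 -0.1181; 0.0909 -0.4624]  nu=[-1.7598, -2.7481]  x^+=[-1.0285, 2.6634]  P^+=[0.2109 0.0070; 0.0070 0.1482]
step 3: x^-=[0.3033, 2.6634]  P^-=[0.5049 0.0961; 0.0961 0.2482]  H_jac=[0.9544 0.0000; 0.0000 -0.4602]  S=[0.7799 0.0058; 0.0058 0.3826]  K=[0.6188 -0.1250; 0.1199 -0.3004]  nu=[0.3714, 0.3278]  x^+=[0.4921, 2.6095]  P^+=[0.2012 0.0251; 0.0251 0.2029]

x_post = [0.4921, 2.6095]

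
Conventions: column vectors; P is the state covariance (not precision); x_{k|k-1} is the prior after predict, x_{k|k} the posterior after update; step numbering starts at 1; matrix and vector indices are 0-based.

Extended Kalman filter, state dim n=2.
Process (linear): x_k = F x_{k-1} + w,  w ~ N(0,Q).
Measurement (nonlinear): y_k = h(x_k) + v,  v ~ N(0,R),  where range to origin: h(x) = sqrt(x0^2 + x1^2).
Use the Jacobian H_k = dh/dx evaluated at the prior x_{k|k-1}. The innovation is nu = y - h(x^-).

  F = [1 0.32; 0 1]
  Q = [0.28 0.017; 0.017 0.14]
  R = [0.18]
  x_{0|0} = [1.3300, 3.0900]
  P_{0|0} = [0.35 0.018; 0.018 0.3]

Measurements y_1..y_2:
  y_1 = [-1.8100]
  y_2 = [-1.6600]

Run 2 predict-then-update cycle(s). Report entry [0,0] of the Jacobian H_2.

step 1: x^-=[2.3188, 3.0900]  P^-=[0.6722 0.1310; 0.1310 0.4400]  H_jac=[0.6002 0.7998]  S=[0.8294]  K=[0.6128; 0.5191]  nu=[-5.6733]  x^+=[-1.1577, 0.1451]  P^+=[0.3608 -0.1328; -0.1328 0.2165]
step 2: x^-=[-1.1113, 0.1451]  P^-=[0.5779 -0.0466; -0.0466 0.3565]  H_jac=[-0.9916 0.1294]  S=[0.7662]  K=[-0.7558; 0.1205]  nu=[-2.7807]  x^+=[0.9905, -0.1900]  P^+=[0.1402 0.0232; 0.0232 0.3454]

H_jac[0,0] = -0.9916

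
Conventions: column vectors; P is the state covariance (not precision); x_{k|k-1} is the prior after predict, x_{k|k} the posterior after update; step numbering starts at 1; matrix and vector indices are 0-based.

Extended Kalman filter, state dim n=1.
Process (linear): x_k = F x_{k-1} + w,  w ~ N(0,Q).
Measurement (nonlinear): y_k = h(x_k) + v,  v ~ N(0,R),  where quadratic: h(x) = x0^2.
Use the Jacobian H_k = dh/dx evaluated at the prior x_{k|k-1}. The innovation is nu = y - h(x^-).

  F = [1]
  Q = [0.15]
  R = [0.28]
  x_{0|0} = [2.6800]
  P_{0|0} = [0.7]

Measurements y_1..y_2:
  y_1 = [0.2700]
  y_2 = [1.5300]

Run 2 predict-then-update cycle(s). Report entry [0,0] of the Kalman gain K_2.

K[0,0] = 0.2912

step 1: x^-=[2.6800]  P^-=[0.8500]  H_jac=[5.3600]  S=[24.7002]  K=[0.1845]  nu=[-6.9124]  x^+=[1.4050]  P^+=[0.0096]
step 2: x^-=[1.4050]  P^-=[0.1596]  H_jac=[2.8100]  S=[1.5405]  K=[0.2912]  nu=[-0.4440]  x^+=[1.2757]  P^+=[0.0290]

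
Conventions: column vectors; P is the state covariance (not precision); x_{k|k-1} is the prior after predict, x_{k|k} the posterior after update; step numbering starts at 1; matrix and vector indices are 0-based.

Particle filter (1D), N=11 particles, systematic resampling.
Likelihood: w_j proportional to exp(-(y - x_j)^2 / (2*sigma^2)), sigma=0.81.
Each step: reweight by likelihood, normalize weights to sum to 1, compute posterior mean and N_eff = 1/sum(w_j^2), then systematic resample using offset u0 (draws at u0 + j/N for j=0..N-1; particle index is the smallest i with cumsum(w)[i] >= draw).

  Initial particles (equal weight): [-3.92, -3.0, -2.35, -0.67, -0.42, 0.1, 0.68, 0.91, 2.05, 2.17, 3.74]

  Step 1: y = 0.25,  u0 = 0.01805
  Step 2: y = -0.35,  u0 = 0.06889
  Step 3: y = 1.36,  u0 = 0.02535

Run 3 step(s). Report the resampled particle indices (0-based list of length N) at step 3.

resampled_idx = [2, 5, 6, 7, 8, 8, 9, 9, 9, 10, 10]

step 1: w=[0.0000, 0.0001, 0.0015, 0.1327, 0.1796, 0.2485, 0.2196, 0.1814, 0.0214, 0.0152, 0.0000]  mean=0.2483  Neff=5.1693  idx=[3, 3, 4, 4, 5, 5, 6, 6, 6, 7, 7]
step 2: w=[0.1235, 0.1235, 0.1330, 0.1330, 0.1144, 0.1144, 0.0595, 0.0595, 0.0595, 0.0398, 0.0398]  mean=-0.0605  Neff=9.4457  idx=[0, 1, 2, 2, 3, 4, 4, 5, 6, 8, 10]
step 3: w=[0.0123, 0.0123, 0.0255, 0.0255, 0.0255, 0.0849, 0.0849, 0.0849, 0.2001, 0.2001, 0.2440]  mean=0.4711  Neff=6.1154  idx=[2, 5, 6, 7, 8, 8, 9, 9, 9, 10, 10]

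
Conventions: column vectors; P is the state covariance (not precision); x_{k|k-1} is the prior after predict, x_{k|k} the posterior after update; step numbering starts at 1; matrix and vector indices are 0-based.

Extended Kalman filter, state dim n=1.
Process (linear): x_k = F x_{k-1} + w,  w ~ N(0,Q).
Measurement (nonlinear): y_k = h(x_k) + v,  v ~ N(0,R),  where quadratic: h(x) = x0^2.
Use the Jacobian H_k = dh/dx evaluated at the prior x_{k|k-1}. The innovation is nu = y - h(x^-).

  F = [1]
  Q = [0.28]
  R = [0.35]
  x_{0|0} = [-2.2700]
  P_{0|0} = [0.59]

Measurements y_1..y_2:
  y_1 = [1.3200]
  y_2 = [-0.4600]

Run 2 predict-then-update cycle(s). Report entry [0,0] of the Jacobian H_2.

step 1: x^-=[-2.2700]  P^-=[0.8700]  H_jac=[-4.5400]  S=[18.2821]  K=[-0.2160]  nu=[-3.8329]  x^+=[-1.4419]  P^+=[0.0167]
step 2: x^-=[-1.4419]  P^-=[0.2967]  H_jac=[-2.8838]  S=[2.8171]  K=[-0.3037]  nu=[-2.5391]  x^+=[-0.6708]  P^+=[0.0369]

H_jac[0,0] = -2.8838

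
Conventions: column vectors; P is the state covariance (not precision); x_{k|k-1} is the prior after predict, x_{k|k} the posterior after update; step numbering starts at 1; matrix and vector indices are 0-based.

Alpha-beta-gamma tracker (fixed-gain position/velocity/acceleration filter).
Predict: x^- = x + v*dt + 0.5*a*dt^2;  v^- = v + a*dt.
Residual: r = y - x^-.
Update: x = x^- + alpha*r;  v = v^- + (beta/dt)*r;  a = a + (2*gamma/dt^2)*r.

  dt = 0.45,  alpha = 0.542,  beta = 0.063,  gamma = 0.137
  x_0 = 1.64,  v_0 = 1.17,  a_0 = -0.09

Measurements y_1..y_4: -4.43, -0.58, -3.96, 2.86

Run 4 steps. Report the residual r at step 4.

resid = 10.4213

step 1: x_pred=2.1574  r=-6.5874  x^+=-1.4130  v^+=0.2073  a^+=-9.0033
step 2: x_pred=-2.2313  r=1.6513  x^+=-1.3363  v^+=-3.6130  a^+=-6.7690
step 3: x_pred=-3.6475  r=-0.3125  x^+=-3.8169  v^+=-6.7028  a^+=-7.1918
step 4: x_pred=-7.5613  r=10.4213  x^+=-1.9130  v^+=-8.4801  a^+=6.9092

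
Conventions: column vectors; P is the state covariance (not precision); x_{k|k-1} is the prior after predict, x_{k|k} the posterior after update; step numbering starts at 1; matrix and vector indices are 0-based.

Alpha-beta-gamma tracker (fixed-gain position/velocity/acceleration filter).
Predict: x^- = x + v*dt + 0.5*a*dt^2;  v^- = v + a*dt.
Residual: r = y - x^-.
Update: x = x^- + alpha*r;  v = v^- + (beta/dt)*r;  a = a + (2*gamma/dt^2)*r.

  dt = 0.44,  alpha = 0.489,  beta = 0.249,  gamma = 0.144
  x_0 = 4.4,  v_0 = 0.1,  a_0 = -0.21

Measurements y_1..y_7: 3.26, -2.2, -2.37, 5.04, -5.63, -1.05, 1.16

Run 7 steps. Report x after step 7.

x_post = -0.4634

step 1: x_pred=4.4237  r=-1.1637  x^+=3.8546  v^+=-0.6509  a^+=-1.9411
step 2: x_pred=3.3803  r=-5.5803  x^+=0.6515  v^+=-4.6630  a^+=-10.2424
step 3: x_pred=-2.3916  r=0.0216  x^+=-2.3810  v^+=-9.1574  a^+=-10.2102
step 4: x_pred=-7.3986  r=12.4386  x^+=-1.3162  v^+=-6.6107  a^+=8.2935
step 5: x_pred=-3.4221  r=-2.2079  x^+=-4.5017  v^+=-4.2111  a^+=5.0090
step 6: x_pred=-5.8697  r=4.8197  x^+=-3.5129  v^+=0.7204  a^+=12.1789
step 7: x_pred=-2.0170  r=3.1770  x^+=-0.4634  v^+=7.8770  a^+=16.9050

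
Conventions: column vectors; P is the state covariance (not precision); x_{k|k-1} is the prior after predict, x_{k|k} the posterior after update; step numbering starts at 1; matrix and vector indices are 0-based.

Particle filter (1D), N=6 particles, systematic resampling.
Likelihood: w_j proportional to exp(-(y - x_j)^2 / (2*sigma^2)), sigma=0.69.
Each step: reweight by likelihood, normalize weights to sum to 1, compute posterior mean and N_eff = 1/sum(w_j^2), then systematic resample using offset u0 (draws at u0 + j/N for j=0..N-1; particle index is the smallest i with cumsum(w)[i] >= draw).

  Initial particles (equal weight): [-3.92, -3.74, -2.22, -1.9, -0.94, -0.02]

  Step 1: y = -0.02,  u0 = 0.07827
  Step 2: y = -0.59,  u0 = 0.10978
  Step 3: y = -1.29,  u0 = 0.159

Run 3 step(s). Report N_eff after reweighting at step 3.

N_eff = 3.6987

step 1: w=[0.0000, 0.0000, 0.0043, 0.0169, 0.2851, 0.6936]  mean=-0.3237  Neff=1.7771  idx=[4, 4, 5, 5, 5, 5]
step 2: w=[0.1911, 0.1911, 0.1545, 0.1545, 0.1545, 0.1545]  mean=-0.3715  Neff=5.9364  idx=[0, 1, 2, 3, 4, 5]
step 3: w=[0.3526, 0.3526, 0.0737, 0.0737, 0.0737, 0.0737]  mean=-0.6688  Neff=3.6987  idx=[0, 0, 1, 1, 3, 5]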